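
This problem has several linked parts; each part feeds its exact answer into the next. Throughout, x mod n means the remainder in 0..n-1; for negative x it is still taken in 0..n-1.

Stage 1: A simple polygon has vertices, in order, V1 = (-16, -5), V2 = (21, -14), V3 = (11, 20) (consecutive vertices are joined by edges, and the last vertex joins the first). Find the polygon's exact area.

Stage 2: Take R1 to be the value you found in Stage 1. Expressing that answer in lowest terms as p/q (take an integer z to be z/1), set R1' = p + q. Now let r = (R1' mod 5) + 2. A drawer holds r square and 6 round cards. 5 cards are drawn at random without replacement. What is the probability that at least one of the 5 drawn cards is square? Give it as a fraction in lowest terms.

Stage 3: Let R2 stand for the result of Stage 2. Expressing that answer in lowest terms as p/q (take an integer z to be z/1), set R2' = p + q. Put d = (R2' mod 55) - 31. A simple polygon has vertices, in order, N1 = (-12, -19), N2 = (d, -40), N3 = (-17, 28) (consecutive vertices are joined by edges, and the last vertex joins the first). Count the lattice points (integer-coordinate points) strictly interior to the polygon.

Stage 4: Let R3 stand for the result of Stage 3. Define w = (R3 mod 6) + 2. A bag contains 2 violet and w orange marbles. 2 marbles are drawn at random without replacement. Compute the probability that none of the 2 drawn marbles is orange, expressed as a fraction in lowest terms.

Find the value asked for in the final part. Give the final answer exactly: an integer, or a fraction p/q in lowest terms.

Stage 1: cross terms: (-16*-14 - 21*-5)=329, (21*20 - 11*-14)=574, (11*-5 - -16*20)=265; twice the area = |1168| = 1168; area = 584; answer 584
Stage 2: R1 = 584; threaded value p + q = 585; r = 2; total draws C(8,5) = 56; complement C(6,5) = 6; favorable 56 - 6 = 50; P = 25/28; answer 25/28
Stage 3: R2 = 25/28; threaded value p + q = 53; d = 22; cross terms: (-12*-40 - 22*-19)=898, (22*28 - -17*-40)=-64, (-17*-19 - -12*28)=659; twice the area = |1493| = 1493; area = 1493/2; boundary points = 1 + 1 + 1 = 3; strictly interior points = area - boundary/2 + 1 = 746; answer 746
Stage 4: R3 = 746; w = 4; total draws C(6,2) = 15; favorable C(2,2) = 1; P = 1/15; answer 1/15

1/15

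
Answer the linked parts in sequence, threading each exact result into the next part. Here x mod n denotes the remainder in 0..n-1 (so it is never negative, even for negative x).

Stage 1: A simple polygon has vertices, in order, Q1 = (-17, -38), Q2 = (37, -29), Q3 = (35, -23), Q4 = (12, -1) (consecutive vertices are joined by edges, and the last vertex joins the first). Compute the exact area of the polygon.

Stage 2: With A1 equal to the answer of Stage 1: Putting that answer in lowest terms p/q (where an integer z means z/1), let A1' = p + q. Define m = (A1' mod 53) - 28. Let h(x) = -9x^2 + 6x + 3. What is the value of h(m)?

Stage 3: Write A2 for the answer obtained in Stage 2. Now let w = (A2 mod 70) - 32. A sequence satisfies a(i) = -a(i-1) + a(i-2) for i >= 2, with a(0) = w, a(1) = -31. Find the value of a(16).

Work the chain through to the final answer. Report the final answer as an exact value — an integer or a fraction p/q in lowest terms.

17177

Stage 1: cross terms: (-17*-29 - 37*-38)=1899, (37*-23 - 35*-29)=164, (35*-1 - 12*-23)=241, (12*-38 - -17*-1)=-473; twice the area = |1831| = 1831; area = 1831/2; answer 1831/2
Stage 2: A1 = 1831/2; threaded value p + q = 1833; m = 3; -9*(3)^2 + 6*(3)^1 + 3 = (-81) + (18) + (3) = -60; answer -60
Stage 3: A2 = -60; w = -22; a(2) = -1*(-31) + 1*(-22) = 9; iterating: a(2)=9, a(3)=-40, a(4)=49, a(5)=-89, a(6)=138, a(7)=-227, a(8)=365, a(9)=-592, a(10)=957, a(11)=-1549, a(12)=2506, a(13)=-4055, a(14)=6561, a(15)=-10616, a(16)=17177; answer 17177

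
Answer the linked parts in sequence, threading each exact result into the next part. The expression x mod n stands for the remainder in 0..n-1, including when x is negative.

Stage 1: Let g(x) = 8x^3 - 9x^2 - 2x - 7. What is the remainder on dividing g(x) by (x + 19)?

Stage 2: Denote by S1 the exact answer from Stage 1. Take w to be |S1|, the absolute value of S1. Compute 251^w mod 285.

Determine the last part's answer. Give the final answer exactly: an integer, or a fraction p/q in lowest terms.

256

Stage 1: remainder = value at the root: 8*(-19)^3 - 9*(-19)^2 - 2*(-19)^1 - 7 = (-54872) + (-3249) + (38) + (-7) = -58090; answer -58090
Stage 2: S1 = -58090; w = 58090; squarings mod 285: 251^1=251, 251^2=16, 251^4=256, 251^8=271, 251^16=196, 251^32=226, 251^64=61, 251^128=16, 251^256=256, 251^512=271, 251^1024=196, 251^2048=226, 251^4096=61, 251^8192=16, 251^16384=256, 251^32768=271; 251^58090 = 251^2 * 251^8 * 251^32 * 251^64 * 251^128 * 251^512 * 251^8192 * 251^16384 * 251^32768 = 256 (mod 285); answer 256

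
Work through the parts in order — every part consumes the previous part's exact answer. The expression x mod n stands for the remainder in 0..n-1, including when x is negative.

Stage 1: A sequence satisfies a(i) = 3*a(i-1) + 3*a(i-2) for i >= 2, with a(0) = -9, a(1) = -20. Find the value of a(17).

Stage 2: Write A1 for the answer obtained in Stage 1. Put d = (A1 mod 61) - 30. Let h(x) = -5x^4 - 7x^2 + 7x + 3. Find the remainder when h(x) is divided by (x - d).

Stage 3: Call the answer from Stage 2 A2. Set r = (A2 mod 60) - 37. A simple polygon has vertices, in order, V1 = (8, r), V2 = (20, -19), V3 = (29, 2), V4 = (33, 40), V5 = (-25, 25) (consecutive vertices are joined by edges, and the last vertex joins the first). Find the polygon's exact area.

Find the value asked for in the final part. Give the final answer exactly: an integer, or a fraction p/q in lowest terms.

Stage 1: a(2) = 3*(-20) + 3*(-9) = -87; iterating: a(2)=-87, a(3)=-321, a(4)=-1224, a(5)=-4635, a(6)=-17577, a(7)=-66636, a(8)=-252639, a(9)=-957825, a(10)=-3631392, a(11)=-13767651, a(12)=-52197129, a(13)=-197894340, a(14)=-750274407, a(15)=-2844506241, a(16)=-10784341944, a(17)=-40886544555; answer -40886544555
Stage 2: A1 = -40886544555; d = 18; remainder = value at the root: -5*(18)^4 - 7*(18)^2 + 7*(18)^1 + 3 = (-524880) + (-2268) + (126) + (3) = -527019; answer -527019
Stage 3: A2 = -527019; r = -16; cross terms: (8*-19 - 20*-16)=168, (20*2 - 29*-19)=591, (29*40 - 33*2)=1094, (33*25 - -25*40)=1825, (-25*-16 - 8*25)=200; twice the area = |3878| = 3878; area = 1939; answer 1939

1939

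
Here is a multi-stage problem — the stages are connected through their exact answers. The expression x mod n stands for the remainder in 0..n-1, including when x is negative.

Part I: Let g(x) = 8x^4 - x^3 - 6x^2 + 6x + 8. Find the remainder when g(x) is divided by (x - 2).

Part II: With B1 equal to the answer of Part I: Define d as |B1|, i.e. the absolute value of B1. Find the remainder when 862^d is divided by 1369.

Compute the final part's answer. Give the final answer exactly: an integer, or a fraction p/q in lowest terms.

Part I: remainder = value at the root: 8*(2)^4 - 1*(2)^3 - 6*(2)^2 + 6*(2)^1 + 8 = (128) + (-8) + (-24) + (12) + (8) = 116; answer 116
Part II: B1 = 116; d = 116; squarings mod 1369: 862^1=862, 862^2=1046, 862^4=285, 862^8=454, 862^16=766, 862^32=824, 862^64=1321; 862^116 = 862^4 * 862^16 * 862^32 * 862^64 = 750 (mod 1369); answer 750

750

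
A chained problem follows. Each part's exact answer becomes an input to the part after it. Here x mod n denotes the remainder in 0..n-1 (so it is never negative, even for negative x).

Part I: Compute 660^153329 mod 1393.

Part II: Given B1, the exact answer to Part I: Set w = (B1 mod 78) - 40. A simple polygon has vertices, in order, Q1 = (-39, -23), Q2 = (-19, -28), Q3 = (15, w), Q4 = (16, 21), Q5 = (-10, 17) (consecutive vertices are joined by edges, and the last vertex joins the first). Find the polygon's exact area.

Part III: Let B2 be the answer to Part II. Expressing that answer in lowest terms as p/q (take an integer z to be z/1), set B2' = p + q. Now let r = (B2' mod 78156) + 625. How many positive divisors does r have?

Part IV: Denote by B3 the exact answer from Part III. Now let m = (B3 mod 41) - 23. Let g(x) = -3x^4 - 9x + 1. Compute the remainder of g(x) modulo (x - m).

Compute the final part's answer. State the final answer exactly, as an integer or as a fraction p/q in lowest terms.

Part I: squarings mod 1393: 660^1=660, 660^2=984, 660^4=121, 660^8=711, 660^16=1255, 660^32=935, 660^64=814, 660^128=921, 660^256=1297, 660^512=858, 660^1024=660, 660^2048=984, 660^4096=121, 660^8192=711, 660^16384=1255, 660^32768=935, 660^65536=814, 660^131072=921; 660^153329 = 660^1 * 660^16 * 660^32 * 660^64 * 660^128 * 660^512 * 660^1024 * 660^4096 * 660^16384 * 660^131072 = 200 (mod 1393); answer 200
Part II: B1 = 200; w = 4; cross terms: (-39*-28 - -19*-23)=655, (-19*4 - 15*-28)=344, (15*21 - 16*4)=251, (16*17 - -10*21)=482, (-10*-23 - -39*17)=893; twice the area = |2625| = 2625; area = 2625/2; answer 2625/2
Part III: B2 = 2625/2; threaded value p + q = 2627; r = 3252; 3252 = 2^2 * 3 * 271; number of divisors = (2+1) * (1+1) * (1+1) = 12; answer 12
Part IV: B3 = 12; m = -11; remainder = value at the root: -3*(-11)^4 - 9*(-11)^1 + 1 = (-43923) + (99) + (1) = -43823; answer -43823

-43823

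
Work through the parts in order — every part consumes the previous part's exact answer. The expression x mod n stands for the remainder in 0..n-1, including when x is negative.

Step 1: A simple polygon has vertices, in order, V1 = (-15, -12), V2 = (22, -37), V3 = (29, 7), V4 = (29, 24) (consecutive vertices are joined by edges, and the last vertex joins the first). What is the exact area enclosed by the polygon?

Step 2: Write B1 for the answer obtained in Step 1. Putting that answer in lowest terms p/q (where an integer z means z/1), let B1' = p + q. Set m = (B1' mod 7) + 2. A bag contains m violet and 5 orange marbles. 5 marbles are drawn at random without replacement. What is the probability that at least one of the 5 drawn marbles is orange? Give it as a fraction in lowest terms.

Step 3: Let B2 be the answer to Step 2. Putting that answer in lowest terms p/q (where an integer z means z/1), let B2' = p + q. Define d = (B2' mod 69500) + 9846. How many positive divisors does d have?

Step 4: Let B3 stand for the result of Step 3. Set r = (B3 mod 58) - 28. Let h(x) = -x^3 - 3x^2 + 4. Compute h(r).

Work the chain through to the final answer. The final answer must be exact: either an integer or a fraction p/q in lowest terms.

12100

Step 1: cross terms: (-15*-37 - 22*-12)=819, (22*7 - 29*-37)=1227, (29*24 - 29*7)=493, (29*-12 - -15*24)=12; twice the area = |2551| = 2551; area = 2551/2; answer 2551/2
Step 2: B1 = 2551/2; threaded value p + q = 2553; m = 7; total draws C(12,5) = 792; complement C(7,5) = 21; favorable 792 - 21 = 771; P = 257/264; answer 257/264
Step 3: B2 = 257/264; threaded value p + q = 521; d = 10367; 10367 = 7 * 1481; number of divisors = (1+1) * (1+1) = 4; answer 4
Step 4: B3 = 4; r = -24; -1*(-24)^3 - 3*(-24)^2 + 4 = (13824) + (-1728) + (4) = 12100; answer 12100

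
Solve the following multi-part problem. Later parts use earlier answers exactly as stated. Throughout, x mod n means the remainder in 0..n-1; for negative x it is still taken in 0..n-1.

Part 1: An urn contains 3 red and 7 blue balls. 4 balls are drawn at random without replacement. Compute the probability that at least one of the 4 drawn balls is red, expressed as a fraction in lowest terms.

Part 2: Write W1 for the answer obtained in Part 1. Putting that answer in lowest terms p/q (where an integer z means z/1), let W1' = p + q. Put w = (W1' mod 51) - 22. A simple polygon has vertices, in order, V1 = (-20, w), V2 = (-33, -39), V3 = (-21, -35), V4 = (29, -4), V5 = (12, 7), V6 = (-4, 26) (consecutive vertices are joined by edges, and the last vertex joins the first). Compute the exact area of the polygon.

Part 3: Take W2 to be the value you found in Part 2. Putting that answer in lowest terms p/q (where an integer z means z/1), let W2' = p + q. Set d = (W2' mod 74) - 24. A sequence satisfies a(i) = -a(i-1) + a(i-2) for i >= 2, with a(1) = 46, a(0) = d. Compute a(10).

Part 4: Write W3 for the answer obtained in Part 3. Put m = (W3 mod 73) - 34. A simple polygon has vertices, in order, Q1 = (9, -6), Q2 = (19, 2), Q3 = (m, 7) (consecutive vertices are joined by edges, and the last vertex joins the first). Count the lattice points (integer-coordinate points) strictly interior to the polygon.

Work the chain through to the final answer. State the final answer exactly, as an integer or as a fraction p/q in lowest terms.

50

Part 1: total draws C(10,4) = 210; complement C(7,4) = 35; favorable 210 - 35 = 175; P = 5/6; answer 5/6
Part 2: W1 = 5/6; threaded value p + q = 11; w = -11; cross terms: (-20*-39 - -33*-11)=417, (-33*-35 - -21*-39)=336, (-21*-4 - 29*-35)=1099, (29*7 - 12*-4)=251, (12*26 - -4*7)=340, (-4*-11 - -20*26)=564; twice the area = |3007| = 3007; area = 3007/2; answer 3007/2
Part 3: W2 = 3007/2; threaded value p + q = 3009; d = 25; a(2) = -1*(46) + 1*(25) = -21; iterating: a(2)=-21, a(3)=67, a(4)=-88, a(5)=155, a(6)=-243, a(7)=398, a(8)=-641, a(9)=1039, a(10)=-1680; answer -1680
Part 4: W3 = -1680; m = 38; cross terms: (9*2 - 19*-6)=132, (19*7 - 38*2)=57, (38*-6 - 9*7)=-291; twice the area = |-102| = 102; area = 51; boundary points = 2 + 1 + 1 = 4; strictly interior points = area - boundary/2 + 1 = 50; answer 50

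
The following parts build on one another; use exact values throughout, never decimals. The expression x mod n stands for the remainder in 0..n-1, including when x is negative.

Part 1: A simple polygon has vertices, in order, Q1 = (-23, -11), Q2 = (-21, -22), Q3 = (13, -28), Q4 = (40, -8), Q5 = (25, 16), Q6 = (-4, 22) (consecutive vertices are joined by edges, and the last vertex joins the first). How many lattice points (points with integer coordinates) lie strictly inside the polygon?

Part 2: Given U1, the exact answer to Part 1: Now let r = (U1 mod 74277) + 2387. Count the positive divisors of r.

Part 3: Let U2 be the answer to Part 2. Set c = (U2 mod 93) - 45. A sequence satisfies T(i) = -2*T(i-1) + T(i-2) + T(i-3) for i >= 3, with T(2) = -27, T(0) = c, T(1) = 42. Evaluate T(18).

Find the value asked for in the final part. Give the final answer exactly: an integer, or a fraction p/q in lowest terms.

Part 1: cross terms: (-23*-22 - -21*-11)=275, (-21*-28 - 13*-22)=874, (13*-8 - 40*-28)=1016, (40*16 - 25*-8)=840, (25*22 - -4*16)=614, (-4*-11 - -23*22)=550; twice the area = |4169| = 4169; area = 4169/2; boundary points = 1 + 2 + 1 + 3 + 1 + 1 = 9; strictly interior points = area - boundary/2 + 1 = 2081; answer 2081
Part 2: U1 = 2081; r = 4468; 4468 = 2^2 * 1117; number of divisors = (2+1) * (1+1) = 6; answer 6
Part 3: U2 = 6; c = -39; T(3) = -2*(-27) + 1*(42) + 1*(-39) = 57; iterating: T(3)=57, T(4)=-99, T(5)=228, T(6)=-498, T(7)=1125, T(8)=-2520, T(9)=5667, T(10)=-12729, T(11)=28605, T(12)=-64272, T(13)=144420, T(14)=-324507, T(15)=729162, T(16)=-1638411, T(17)=3681477, T(18)=-8272203; answer -8272203

-8272203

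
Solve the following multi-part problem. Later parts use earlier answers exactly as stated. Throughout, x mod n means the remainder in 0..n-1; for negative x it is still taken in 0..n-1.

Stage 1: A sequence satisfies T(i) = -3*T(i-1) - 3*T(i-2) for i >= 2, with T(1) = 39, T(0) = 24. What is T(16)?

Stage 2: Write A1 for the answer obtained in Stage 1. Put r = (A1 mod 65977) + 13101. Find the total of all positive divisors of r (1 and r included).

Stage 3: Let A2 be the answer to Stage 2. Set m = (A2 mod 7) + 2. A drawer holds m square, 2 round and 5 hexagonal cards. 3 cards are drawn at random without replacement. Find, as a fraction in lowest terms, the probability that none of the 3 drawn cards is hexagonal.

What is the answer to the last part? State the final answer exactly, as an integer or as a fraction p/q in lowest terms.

Stage 1: T(2) = -3*(39) - 3*(24) = -189; iterating: T(2)=-189, T(3)=450, T(4)=-783, T(5)=999, T(6)=-648, T(7)=-1053, T(8)=5103, T(9)=-12150, T(10)=21141, T(11)=-26973, T(12)=17496, T(13)=28431, T(14)=-137781, T(15)=328050, T(16)=-570807; answer -570807
Stage 2: A1 = -570807; r = 36087; 36087 = 3 * 23 * 523; sigma = (1 + 3) * (1 + 23) * (1 + 523) = 4 * 24 * 524 = 50304; answer 50304
Stage 3: A2 = 50304; m = 4; total draws C(11,3) = 165; favorable C(6,3) = 20; P = 4/33; answer 4/33

4/33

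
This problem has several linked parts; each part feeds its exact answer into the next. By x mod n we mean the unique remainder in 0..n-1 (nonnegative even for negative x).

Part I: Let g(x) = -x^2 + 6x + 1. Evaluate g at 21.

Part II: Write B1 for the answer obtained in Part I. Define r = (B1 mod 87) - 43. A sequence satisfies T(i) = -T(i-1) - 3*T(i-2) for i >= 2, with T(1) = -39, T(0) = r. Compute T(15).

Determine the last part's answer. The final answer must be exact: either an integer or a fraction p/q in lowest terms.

Part I: -1*(21)^2 + 6*(21)^1 + 1 = (-441) + (126) + (1) = -314; answer -314
Part II: B1 = -314; r = -9; T(2) = -1*(-39) - 3*(-9) = 66; iterating: T(2)=66, T(3)=51, T(4)=-249, T(5)=96, T(6)=651, T(7)=-939, T(8)=-1014, T(9)=3831, T(10)=-789, T(11)=-10704, T(12)=13071, T(13)=19041, T(14)=-58254, T(15)=1131; answer 1131

1131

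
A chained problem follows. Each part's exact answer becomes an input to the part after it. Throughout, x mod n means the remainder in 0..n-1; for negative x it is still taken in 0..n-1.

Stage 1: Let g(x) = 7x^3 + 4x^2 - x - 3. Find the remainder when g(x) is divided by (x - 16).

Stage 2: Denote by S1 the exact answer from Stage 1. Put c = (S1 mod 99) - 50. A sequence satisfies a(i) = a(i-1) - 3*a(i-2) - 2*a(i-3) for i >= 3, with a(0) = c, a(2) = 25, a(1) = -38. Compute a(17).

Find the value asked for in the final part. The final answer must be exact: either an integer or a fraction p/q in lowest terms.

Stage 1: remainder = value at the root: 7*(16)^3 + 4*(16)^2 - 1*(16)^1 - 3 = (28672) + (1024) + (-16) + (-3) = 29677; answer 29677
Stage 2: S1 = 29677; c = 26; a(3) = 1*(25) - 3*(-38) - 2*(26) = 87; iterating: a(3)=87, a(4)=88, a(5)=-223, a(6)=-661, a(7)=-168, a(8)=2261, a(9)=4087, a(10)=-2360, a(11)=-19143, a(12)=-20237, a(13)=41912, a(14)=140909, a(15)=55647, a(16)=-450904, a(17)=-899663; answer -899663

-899663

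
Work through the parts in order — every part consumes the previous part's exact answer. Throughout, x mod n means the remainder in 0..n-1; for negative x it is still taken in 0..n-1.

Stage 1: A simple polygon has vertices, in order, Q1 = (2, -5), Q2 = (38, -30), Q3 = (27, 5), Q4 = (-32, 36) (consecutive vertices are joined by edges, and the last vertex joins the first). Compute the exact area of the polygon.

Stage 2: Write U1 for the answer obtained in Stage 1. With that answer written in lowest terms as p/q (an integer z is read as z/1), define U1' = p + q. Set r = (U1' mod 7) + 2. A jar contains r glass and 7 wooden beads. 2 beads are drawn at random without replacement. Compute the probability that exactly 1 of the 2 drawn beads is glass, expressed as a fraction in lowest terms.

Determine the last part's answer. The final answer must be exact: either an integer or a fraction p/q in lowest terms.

Stage 1: cross terms: (2*-30 - 38*-5)=130, (38*5 - 27*-30)=1000, (27*36 - -32*5)=1132, (-32*-5 - 2*36)=88; twice the area = |2350| = 2350; area = 1175; answer 1175
Stage 2: U1 = 1175; threaded value p + q = 1176; r = 2; total draws C(9,2) = 36; favorable C(2,1)*C(7,1) = 14; P = 7/18; answer 7/18

7/18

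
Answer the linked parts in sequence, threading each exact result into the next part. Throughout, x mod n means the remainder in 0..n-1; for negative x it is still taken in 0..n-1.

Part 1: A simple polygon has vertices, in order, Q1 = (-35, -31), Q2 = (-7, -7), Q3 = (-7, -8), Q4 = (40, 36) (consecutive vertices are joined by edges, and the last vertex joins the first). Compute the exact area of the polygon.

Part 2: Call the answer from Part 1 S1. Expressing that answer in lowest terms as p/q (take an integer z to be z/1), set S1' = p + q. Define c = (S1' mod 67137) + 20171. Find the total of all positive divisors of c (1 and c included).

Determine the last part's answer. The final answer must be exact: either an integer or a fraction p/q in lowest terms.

39600

Part 1: cross terms: (-35*-7 - -7*-31)=28, (-7*-8 - -7*-7)=7, (-7*36 - 40*-8)=68, (40*-31 - -35*36)=20; twice the area = |123| = 123; area = 123/2; answer 123/2
Part 2: S1 = 123/2; threaded value p + q = 125; c = 20296; 20296 = 2^3 * 43 * 59; sigma = (1 + 2 + 4 + 8) * (1 + 43) * (1 + 59) = 15 * 44 * 60 = 39600; answer 39600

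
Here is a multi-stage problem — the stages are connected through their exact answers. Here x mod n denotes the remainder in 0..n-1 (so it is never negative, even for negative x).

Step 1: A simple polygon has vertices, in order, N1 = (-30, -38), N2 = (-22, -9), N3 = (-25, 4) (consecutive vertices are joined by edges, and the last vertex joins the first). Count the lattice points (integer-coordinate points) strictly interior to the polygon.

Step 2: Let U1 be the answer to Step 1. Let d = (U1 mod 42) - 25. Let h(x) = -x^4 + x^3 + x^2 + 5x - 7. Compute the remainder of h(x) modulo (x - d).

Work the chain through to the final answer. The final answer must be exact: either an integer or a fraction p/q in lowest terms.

Step 1: cross terms: (-30*-9 - -22*-38)=-566, (-22*4 - -25*-9)=-313, (-25*-38 - -30*4)=1070; twice the area = |191| = 191; area = 191/2; boundary points = 1 + 1 + 1 = 3; strictly interior points = area - boundary/2 + 1 = 95; answer 95
Step 2: U1 = 95; d = -14; remainder = value at the root: -1*(-14)^4 + 1*(-14)^3 + 1*(-14)^2 + 5*(-14)^1 - 7 = (-38416) + (-2744) + (196) + (-70) + (-7) = -41041; answer -41041

-41041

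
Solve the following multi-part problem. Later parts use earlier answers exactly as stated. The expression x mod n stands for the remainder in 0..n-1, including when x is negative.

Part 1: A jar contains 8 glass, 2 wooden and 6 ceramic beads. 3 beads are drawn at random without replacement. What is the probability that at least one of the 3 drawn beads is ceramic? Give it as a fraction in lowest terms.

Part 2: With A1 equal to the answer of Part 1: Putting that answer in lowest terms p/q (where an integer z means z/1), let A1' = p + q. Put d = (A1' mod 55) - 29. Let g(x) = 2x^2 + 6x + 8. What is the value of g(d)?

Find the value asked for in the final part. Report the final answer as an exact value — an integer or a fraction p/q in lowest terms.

16

Part 1: total draws C(16,3) = 560; complement C(10,3) = 120; favorable 560 - 120 = 440; P = 11/14; answer 11/14
Part 2: A1 = 11/14; threaded value p + q = 25; d = -4; 2*(-4)^2 + 6*(-4)^1 + 8 = (32) + (-24) + (8) = 16; answer 16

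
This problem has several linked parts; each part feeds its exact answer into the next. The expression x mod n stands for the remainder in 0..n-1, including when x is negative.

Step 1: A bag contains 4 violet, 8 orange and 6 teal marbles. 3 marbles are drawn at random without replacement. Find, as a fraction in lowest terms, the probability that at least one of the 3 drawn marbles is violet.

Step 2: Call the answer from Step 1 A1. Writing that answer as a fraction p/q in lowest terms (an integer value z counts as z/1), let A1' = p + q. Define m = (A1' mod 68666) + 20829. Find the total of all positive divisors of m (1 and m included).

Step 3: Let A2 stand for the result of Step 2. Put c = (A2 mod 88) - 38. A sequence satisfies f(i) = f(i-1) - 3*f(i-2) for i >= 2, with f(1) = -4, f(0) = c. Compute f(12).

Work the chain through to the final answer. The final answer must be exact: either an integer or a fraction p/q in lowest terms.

-5194

Step 1: total draws C(18,3) = 816; complement C(14,3) = 364; favorable 816 - 364 = 452; P = 113/204; answer 113/204
Step 2: A1 = 113/204; threaded value p + q = 317; m = 21146; 21146 = 2 * 97 * 109; sigma = (1 + 2) * (1 + 97) * (1 + 109) = 3 * 98 * 110 = 32340; answer 32340
Step 3: A2 = 32340; c = 6; f(2) = 1*(-4) - 3*(6) = -22; iterating: f(2)=-22, f(3)=-10, f(4)=56, f(5)=86, f(6)=-82, f(7)=-340, f(8)=-94, f(9)=926, f(10)=1208, f(11)=-1570, f(12)=-5194; answer -5194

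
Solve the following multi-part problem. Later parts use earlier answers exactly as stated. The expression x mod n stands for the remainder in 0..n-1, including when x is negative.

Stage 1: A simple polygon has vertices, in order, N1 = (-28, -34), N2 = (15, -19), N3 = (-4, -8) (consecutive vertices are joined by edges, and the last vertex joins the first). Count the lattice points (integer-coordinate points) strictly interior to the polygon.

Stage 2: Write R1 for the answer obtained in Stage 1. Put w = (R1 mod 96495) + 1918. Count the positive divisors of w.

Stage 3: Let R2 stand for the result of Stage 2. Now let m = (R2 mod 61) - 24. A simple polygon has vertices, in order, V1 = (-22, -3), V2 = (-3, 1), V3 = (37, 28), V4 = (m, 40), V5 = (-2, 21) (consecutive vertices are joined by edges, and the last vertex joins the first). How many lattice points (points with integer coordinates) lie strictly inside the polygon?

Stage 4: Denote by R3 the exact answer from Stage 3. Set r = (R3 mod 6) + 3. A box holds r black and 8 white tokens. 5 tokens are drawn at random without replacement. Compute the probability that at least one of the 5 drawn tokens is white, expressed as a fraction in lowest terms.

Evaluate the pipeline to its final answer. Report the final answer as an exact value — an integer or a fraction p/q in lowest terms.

Stage 1: cross terms: (-28*-19 - 15*-34)=1042, (15*-8 - -4*-19)=-196, (-4*-34 - -28*-8)=-88; twice the area = |758| = 758; area = 379; boundary points = 1 + 1 + 2 = 4; strictly interior points = area - boundary/2 + 1 = 378; answer 378
Stage 2: R1 = 378; w = 2296; 2296 = 2^3 * 7 * 41; number of divisors = (3+1) * (1+1) * (1+1) = 16; answer 16
Stage 3: R2 = 16; m = -8; cross terms: (-22*1 - -3*-3)=-31, (-3*28 - 37*1)=-121, (37*40 - -8*28)=1704, (-8*21 - -2*40)=-88, (-2*-3 - -22*21)=468; twice the area = |1932| = 1932; area = 966; boundary points = 1 + 1 + 3 + 1 + 4 = 10; strictly interior points = area - boundary/2 + 1 = 962; answer 962
Stage 4: R3 = 962; r = 5; total draws C(13,5) = 1287; complement C(5,5) = 1; favorable 1287 - 1 = 1286; P = 1286/1287; answer 1286/1287

1286/1287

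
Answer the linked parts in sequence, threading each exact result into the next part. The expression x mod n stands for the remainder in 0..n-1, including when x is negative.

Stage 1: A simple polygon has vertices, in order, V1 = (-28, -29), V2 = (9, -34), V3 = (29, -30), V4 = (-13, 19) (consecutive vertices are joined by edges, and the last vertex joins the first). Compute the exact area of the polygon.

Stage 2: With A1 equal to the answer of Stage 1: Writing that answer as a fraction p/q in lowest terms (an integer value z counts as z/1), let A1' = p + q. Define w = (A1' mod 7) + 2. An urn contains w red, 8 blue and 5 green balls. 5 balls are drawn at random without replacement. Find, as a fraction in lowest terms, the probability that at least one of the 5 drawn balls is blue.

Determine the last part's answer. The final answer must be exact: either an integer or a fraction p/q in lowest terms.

613/646

Stage 1: cross terms: (-28*-34 - 9*-29)=1213, (9*-30 - 29*-34)=716, (29*19 - -13*-30)=161, (-13*-29 - -28*19)=909; twice the area = |2999| = 2999; area = 2999/2; answer 2999/2
Stage 2: A1 = 2999/2; threaded value p + q = 3001; w = 7; total draws C(20,5) = 15504; complement C(12,5) = 792; favorable 15504 - 792 = 14712; P = 613/646; answer 613/646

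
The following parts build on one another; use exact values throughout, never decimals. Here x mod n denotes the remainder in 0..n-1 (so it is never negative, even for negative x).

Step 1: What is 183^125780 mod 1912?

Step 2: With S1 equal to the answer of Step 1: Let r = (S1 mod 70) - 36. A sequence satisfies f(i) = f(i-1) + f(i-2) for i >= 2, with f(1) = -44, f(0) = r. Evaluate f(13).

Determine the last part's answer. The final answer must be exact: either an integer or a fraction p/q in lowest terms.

-7804

Step 1: squarings mod 1912: 183^1=183, 183^2=985, 183^4=841, 183^8=1753, 183^16=425, 183^32=897, 183^64=1569, 183^128=1017, 183^256=1809, 183^512=1049, 183^1024=1001, 183^2048=113, 183^4096=1297, 183^8192=1561, 183^16384=833, 183^32768=1745, 183^65536=1121; 183^125780 = 183^4 * 183^16 * 183^64 * 183^256 * 183^512 * 183^2048 * 183^8192 * 183^16384 * 183^32768 * 183^65536 = 1873 (mod 1912); answer 1873
Step 2: S1 = 1873; r = 17; f(2) = 1*(-44) + 1*(17) = -27; iterating: f(2)=-27, f(3)=-71, f(4)=-98, f(5)=-169, f(6)=-267, f(7)=-436, f(8)=-703, f(9)=-1139, f(10)=-1842, f(11)=-2981, f(12)=-4823, f(13)=-7804; answer -7804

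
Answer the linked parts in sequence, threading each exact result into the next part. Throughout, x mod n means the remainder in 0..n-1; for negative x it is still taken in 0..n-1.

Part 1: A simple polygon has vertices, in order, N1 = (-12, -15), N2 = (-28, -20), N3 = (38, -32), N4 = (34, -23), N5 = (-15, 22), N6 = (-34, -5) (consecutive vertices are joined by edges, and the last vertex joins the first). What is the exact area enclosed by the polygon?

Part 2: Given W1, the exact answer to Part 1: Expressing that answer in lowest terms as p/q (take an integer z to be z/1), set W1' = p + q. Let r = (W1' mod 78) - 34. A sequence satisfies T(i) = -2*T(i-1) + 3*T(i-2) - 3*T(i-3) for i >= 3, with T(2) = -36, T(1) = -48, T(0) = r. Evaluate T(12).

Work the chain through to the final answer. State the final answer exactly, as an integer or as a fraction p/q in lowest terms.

2761056

Part 1: cross terms: (-12*-20 - -28*-15)=-180, (-28*-32 - 38*-20)=1656, (38*-23 - 34*-32)=214, (34*22 - -15*-23)=403, (-15*-5 - -34*22)=823, (-34*-15 - -12*-5)=450; twice the area = |3366| = 3366; area = 1683; answer 1683
Part 2: W1 = 1683; threaded value p + q = 1684; r = 12; T(3) = -2*(-36) + 3*(-48) - 3*(12) = -108; iterating: T(3)=-108, T(4)=252, T(5)=-720, T(6)=2520, T(7)=-7956, T(8)=25632, T(9)=-82692, T(10)=266148, T(11)=-857268, T(12)=2761056; answer 2761056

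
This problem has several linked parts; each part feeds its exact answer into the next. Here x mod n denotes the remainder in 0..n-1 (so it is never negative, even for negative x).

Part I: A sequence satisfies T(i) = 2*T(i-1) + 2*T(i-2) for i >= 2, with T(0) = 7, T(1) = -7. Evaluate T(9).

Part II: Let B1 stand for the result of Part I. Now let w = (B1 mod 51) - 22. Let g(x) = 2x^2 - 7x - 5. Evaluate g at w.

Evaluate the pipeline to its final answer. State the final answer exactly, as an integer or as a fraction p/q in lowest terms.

1264

Part I: T(2) = 2*(-7) + 2*(7) = 0; iterating: T(2)=0, T(3)=-14, T(4)=-28, T(5)=-84, T(6)=-224, T(7)=-616, T(8)=-1680, T(9)=-4592; answer -4592
Part II: B1 = -4592; w = 27; 2*(27)^2 - 7*(27)^1 - 5 = (1458) + (-189) + (-5) = 1264; answer 1264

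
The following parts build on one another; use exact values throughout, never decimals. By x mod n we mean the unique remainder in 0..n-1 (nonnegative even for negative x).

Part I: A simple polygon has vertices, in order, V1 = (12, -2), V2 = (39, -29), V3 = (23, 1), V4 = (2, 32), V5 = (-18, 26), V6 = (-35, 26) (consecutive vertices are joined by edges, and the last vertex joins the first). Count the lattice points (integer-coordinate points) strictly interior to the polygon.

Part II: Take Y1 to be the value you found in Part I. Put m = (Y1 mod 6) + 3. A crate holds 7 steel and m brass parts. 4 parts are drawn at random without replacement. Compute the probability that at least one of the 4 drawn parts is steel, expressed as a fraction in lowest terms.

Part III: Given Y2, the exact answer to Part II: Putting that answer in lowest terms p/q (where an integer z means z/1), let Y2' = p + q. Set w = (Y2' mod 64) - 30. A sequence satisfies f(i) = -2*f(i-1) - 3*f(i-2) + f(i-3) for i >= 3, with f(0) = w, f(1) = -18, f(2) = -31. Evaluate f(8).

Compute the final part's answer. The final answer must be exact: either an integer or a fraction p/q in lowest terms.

528

Part I: cross terms: (12*-29 - 39*-2)=-270, (39*1 - 23*-29)=706, (23*32 - 2*1)=734, (2*26 - -18*32)=628, (-18*26 - -35*26)=442, (-35*-2 - 12*26)=-242; twice the area = |1998| = 1998; area = 999; boundary points = 27 + 2 + 1 + 2 + 17 + 1 = 50; strictly interior points = area - boundary/2 + 1 = 975; answer 975
Part II: Y1 = 975; m = 6; total draws C(13,4) = 715; complement C(6,4) = 15; favorable 715 - 15 = 700; P = 140/143; answer 140/143
Part III: Y2 = 140/143; threaded value p + q = 283; w = -3; f(3) = -2*(-31) - 3*(-18) + 1*(-3) = 113; iterating: f(3)=113, f(4)=-151, f(5)=-68, f(6)=702, f(7)=-1351, f(8)=528; answer 528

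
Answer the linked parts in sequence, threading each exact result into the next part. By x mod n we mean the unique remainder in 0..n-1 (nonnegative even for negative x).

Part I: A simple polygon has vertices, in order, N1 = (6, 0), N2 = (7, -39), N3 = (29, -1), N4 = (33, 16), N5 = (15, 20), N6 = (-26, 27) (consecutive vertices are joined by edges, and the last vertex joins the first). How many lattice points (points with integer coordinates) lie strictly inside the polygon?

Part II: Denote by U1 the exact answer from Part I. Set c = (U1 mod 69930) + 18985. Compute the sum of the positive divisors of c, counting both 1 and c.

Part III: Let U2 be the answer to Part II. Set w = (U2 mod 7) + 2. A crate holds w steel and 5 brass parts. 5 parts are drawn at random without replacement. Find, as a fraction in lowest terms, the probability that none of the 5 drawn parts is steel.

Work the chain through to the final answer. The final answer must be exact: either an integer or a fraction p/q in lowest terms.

Part I: cross terms: (6*-39 - 7*0)=-234, (7*-1 - 29*-39)=1124, (29*16 - 33*-1)=497, (33*20 - 15*16)=420, (15*27 - -26*20)=925, (-26*0 - 6*27)=-162; twice the area = |2570| = 2570; area = 1285; boundary points = 1 + 2 + 1 + 2 + 1 + 1 = 8; strictly interior points = area - boundary/2 + 1 = 1282; answer 1282
Part II: U1 = 1282; c = 20267; 20267 = 13 * 1559; sigma = (1 + 13) * (1 + 1559) = 14 * 1560 = 21840; answer 21840
Part III: U2 = 21840; w = 2; total draws C(7,5) = 21; favorable C(5,5) = 1; P = 1/21; answer 1/21

1/21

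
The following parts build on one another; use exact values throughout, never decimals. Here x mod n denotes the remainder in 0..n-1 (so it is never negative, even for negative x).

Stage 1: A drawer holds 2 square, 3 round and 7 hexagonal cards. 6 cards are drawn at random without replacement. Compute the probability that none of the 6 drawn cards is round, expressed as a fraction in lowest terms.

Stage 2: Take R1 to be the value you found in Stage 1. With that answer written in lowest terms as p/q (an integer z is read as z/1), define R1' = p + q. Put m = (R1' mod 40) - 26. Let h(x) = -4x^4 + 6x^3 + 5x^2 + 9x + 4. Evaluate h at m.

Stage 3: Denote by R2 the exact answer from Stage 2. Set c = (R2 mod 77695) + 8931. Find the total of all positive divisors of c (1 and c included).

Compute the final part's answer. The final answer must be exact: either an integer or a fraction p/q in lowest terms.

Stage 1: total draws C(12,6) = 924; favorable C(9,6) = 84; P = 1/11; answer 1/11
Stage 2: R1 = 1/11; threaded value p + q = 12; m = -14; -4*(-14)^4 + 6*(-14)^3 + 5*(-14)^2 + 9*(-14)^1 + 4 = (-153664) + (-16464) + (980) + (-126) + (4) = -169270; answer -169270
Stage 3: R2 = -169270; c = 72746; 72746 = 2 * 36373; sigma = (1 + 2) * (1 + 36373) = 3 * 36374 = 109122; answer 109122

109122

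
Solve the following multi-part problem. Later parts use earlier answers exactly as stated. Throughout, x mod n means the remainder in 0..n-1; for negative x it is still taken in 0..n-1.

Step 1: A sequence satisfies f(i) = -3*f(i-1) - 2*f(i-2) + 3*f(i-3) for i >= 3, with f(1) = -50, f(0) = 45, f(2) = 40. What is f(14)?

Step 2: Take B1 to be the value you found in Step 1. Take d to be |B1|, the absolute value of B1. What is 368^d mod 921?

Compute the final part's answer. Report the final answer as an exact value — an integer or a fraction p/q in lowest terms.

446

Step 1: f(3) = -3*(40) - 2*(-50) + 3*(45) = 115; iterating: f(3)=115, f(4)=-575, f(5)=1615, f(6)=-3350, f(7)=5095, f(8)=-3740, f(9)=-9020, f(10)=49825, f(11)=-142655, f(12)=301255, f(13)=-468980, f(14)=376465; answer 376465
Step 2: B1 = 376465; d = 376465; squarings mod 921: 368^1=368, 368^2=37, 368^4=448, 368^8=847, 368^16=871, 368^32=658, 368^64=94, 368^128=547, 368^256=805, 368^512=562, 368^1024=862, 368^2048=718, 368^4096=685, 368^8192=436, 368^16384=370, 368^32768=592, 368^65536=484, 368^131072=322, 368^262144=532; 368^376465 = 368^1 * 368^16 * 368^128 * 368^512 * 368^1024 * 368^2048 * 368^4096 * 368^8192 * 368^32768 * 368^65536 * 368^262144 = 446 (mod 921); answer 446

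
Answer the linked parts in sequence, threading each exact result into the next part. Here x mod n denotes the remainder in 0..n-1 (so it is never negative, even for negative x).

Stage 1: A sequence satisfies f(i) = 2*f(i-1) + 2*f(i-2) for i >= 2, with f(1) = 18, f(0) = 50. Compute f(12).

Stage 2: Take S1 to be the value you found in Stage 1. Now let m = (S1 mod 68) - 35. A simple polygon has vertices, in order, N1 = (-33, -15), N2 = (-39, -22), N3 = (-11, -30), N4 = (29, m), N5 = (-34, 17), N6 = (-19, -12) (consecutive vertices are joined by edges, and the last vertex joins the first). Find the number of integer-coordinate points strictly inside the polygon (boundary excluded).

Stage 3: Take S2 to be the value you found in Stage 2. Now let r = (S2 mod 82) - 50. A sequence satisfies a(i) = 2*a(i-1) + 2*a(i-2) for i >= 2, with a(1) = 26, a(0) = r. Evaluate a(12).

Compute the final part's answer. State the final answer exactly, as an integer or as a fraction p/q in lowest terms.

Stage 1: f(2) = 2*(18) + 2*(50) = 136; iterating: f(2)=136, f(3)=308, f(4)=888, f(5)=2392, f(6)=6560, f(7)=17904, f(8)=48928, f(9)=133664, f(10)=365184, f(11)=997696, f(12)=2725760; answer 2725760
Stage 2: S1 = 2725760; m = 13; cross terms: (-33*-22 - -39*-15)=141, (-39*-30 - -11*-22)=928, (-11*13 - 29*-30)=727, (29*17 - -34*13)=935, (-34*-12 - -19*17)=731, (-19*-15 - -33*-12)=-111; twice the area = |3351| = 3351; area = 3351/2; boundary points = 1 + 4 + 1 + 1 + 1 + 1 = 9; strictly interior points = area - boundary/2 + 1 = 1672; answer 1672
Stage 3: S2 = 1672; r = -18; a(2) = 2*(26) + 2*(-18) = 16; iterating: a(2)=16, a(3)=84, a(4)=200, a(5)=568, a(6)=1536, a(7)=4208, a(8)=11488, a(9)=31392, a(10)=85760, a(11)=234304, a(12)=640128; answer 640128

640128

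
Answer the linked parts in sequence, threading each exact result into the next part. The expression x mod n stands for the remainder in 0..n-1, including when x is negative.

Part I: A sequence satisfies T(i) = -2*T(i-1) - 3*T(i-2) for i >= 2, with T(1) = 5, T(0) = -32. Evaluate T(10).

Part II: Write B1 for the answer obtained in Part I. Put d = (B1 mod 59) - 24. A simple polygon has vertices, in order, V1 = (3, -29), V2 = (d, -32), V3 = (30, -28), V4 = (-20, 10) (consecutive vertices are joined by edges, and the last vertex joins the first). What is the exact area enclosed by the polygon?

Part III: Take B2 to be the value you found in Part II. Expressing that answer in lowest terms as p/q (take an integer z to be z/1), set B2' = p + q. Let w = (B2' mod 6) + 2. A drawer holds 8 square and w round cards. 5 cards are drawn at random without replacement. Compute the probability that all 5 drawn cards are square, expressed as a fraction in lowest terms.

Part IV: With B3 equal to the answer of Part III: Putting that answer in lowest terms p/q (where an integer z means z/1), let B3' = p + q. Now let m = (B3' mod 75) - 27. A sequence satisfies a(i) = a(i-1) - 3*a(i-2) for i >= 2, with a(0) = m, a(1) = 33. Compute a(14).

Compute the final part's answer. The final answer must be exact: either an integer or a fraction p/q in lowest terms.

Part I: T(2) = -2*(5) - 3*(-32) = 86; iterating: T(2)=86, T(3)=-187, T(4)=116, T(5)=329, T(6)=-1006, T(7)=1025, T(8)=968, T(9)=-5011, T(10)=7118; answer 7118
Part II: B1 = 7118; d = 14; cross terms: (3*-32 - 14*-29)=310, (14*-28 - 30*-32)=568, (30*10 - -20*-28)=-260, (-20*-29 - 3*10)=550; twice the area = |1168| = 1168; area = 584; answer 584
Part III: B2 = 584; threaded value p + q = 585; w = 5; total draws C(13,5) = 1287; favorable C(8,5) = 56; P = 56/1287; answer 56/1287
Part IV: B3 = 56/1287; threaded value p + q = 1343; m = 41; a(2) = 1*(33) - 3*(41) = -90; iterating: a(2)=-90, a(3)=-189, a(4)=81, a(5)=648, a(6)=405, a(7)=-1539, a(8)=-2754, a(9)=1863, a(10)=10125, a(11)=4536, a(12)=-25839, a(13)=-39447, a(14)=38070; answer 38070

38070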